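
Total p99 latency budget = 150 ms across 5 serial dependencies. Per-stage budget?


Formula: per_stage = total_budget / stages
per_stage = 150 / 5
per_stage = 30.0 ms

30.0 ms


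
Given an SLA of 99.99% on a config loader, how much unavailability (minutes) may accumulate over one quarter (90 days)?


Formula: allowed downtime = period * (100 - SLA) / 100
Period (quarter (90 days)) = 129600 minutes
Unavailability fraction = (100 - 99.99) / 100
Allowed downtime = 129600 * (100 - 99.99) / 100
Allowed downtime = 12.96 minutes

12.96 minutes


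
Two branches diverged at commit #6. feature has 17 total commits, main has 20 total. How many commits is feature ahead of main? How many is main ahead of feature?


Common ancestor: commit #6
feature commits after divergence: 17 - 6 = 11
main commits after divergence: 20 - 6 = 14
feature is 11 commits ahead of main
main is 14 commits ahead of feature

feature ahead: 11, main ahead: 14


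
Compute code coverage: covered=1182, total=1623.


Coverage = covered / total * 100
Coverage = 1182 / 1623 * 100
Coverage = 72.83%

72.83%


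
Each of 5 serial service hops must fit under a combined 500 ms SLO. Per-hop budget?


Formula: per_stage = total_budget / stages
per_stage = 500 / 5
per_stage = 100.0 ms

100.0 ms


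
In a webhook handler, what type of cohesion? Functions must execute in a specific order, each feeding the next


Reasoning: Output of one is input to next
Type: Sequential cohesion

Sequential cohesion


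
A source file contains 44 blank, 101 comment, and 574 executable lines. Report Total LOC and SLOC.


Total LOC = blank + comment + code
Total LOC = 44 + 101 + 574 = 719
SLOC (source only) = code = 574

Total LOC: 719, SLOC: 574


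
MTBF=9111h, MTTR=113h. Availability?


Availability = MTBF / (MTBF + MTTR)
Availability = 9111 / (9111 + 113)
Availability = 9111 / 9224
Availability = 98.7749%

98.7749%


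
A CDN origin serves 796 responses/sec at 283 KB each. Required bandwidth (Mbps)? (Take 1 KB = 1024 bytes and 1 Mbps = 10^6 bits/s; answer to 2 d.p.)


Formula: Mbps = payload_bytes * RPS * 8 / 1e6
Payload per request = 283 KB = 283 * 1024 = 289792 bytes
Total bytes/sec = 289792 * 796 = 230674432
Total bits/sec = 230674432 * 8 = 1845395456
Mbps = 1845395456 / 1e6 = 1845.4

1845.4 Mbps


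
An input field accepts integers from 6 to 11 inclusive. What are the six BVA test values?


Range: [6, 11]
Boundaries: just below min, min, min+1, max-1, max, just above max
Values: [5, 6, 7, 10, 11, 12]

[5, 6, 7, 10, 11, 12]


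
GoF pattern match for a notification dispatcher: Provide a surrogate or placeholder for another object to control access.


This matches the Proxy pattern

Proxy


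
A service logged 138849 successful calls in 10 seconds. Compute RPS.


Formula: throughput = requests / seconds
throughput = 138849 / 10
throughput = 13884.9 requests/second

13884.9 requests/second


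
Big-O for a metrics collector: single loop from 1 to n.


Reasoning: one pass through n items
Complexity: O(n)

O(n)


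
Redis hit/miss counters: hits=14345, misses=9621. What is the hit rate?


Formula: hit rate = hits / (hits + misses) * 100
hit rate = 14345 / (14345 + 9621) * 100
hit rate = 14345 / 23966 * 100
hit rate = 59.86%

59.86%


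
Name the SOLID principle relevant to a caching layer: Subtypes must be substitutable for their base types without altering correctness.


This describes the Liskov Substitution Principle (LSP)

Liskov Substitution Principle (LSP)


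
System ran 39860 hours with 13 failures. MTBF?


Formula: MTBF = Total operating time / Number of failures
MTBF = 39860 / 13
MTBF = 3066.15 hours

3066.15 hours


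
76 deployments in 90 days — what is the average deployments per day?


Formula: deployments per day = releases / days
= 76 / 90
= 0.844 deploys/day
(equivalently, 5.91 deploys/week)

0.844 deploys/day


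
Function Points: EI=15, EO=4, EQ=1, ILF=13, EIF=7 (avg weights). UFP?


UFP = EI*4 + EO*5 + EQ*4 + ILF*10 + EIF*7
UFP = 15*4 + 4*5 + 1*4 + 13*10 + 7*7
UFP = 60 + 20 + 4 + 130 + 49
UFP = 263

263


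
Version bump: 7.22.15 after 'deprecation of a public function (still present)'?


Current: 7.22.15
Change category: 'deprecation of a public function (still present)' → minor bump
SemVer rule: minor bump → increment MINOR, reset PATCH to 0 (MAJOR unchanged)
New: 7.23.0

7.23.0


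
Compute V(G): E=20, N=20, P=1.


Formula: V(G) = E - N + 2P
V(G) = 20 - 20 + 2*1
V(G) = 0 + 2
V(G) = 2

2


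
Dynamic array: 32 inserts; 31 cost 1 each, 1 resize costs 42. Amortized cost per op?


Formula: Amortized cost = Total cost / Operations
Total cost = (31 * 1) + (1 * 42)
Total cost = 31 + 42 = 73
Amortized = 73 / 32 = 2.2813

2.2813


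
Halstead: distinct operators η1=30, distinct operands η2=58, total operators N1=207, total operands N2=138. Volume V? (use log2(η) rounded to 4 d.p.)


Formula: V = N * log2(η), where N = N1 + N2 and η = η1 + η2
η = 30 + 58 = 88
N = 207 + 138 = 345
log2(88) ≈ 6.4594
V = 345 * 6.4594 = 2228.49

2228.49


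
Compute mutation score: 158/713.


Mutation score = killed / total * 100
Mutation score = 158 / 713 * 100
Mutation score = 22.16%

22.16%


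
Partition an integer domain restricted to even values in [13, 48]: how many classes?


Constraint: even integers in [13, 48]
Class 1: x < 13 — out-of-range invalid
Class 2: x in [13,48] but odd — wrong type invalid
Class 3: x in [13,48] and even — valid
Class 4: x > 48 — out-of-range invalid
Total equivalence classes: 4

4 equivalence classes


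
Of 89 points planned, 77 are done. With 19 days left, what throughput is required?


Formula: Required rate = Remaining points / Days left
Remaining = 89 - 77 = 12 points
Required rate = 12 / 19 = 0.63 points/day

0.63 points/day


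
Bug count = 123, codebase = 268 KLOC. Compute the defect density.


Defect density = defects / KLOC
Defect density = 123 / 268
Defect density = 0.459 defects/KLOC

0.459 defects/KLOC


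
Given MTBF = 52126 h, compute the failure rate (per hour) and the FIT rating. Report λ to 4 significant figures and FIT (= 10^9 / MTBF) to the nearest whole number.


Formula: λ = 1 / MTBF; FIT = λ × 1e9 = 1e9 / MTBF
λ = 1 / 52126 ≈ 1.918e-05 failures/hour
FIT = 1e9 / 52126 ≈ 19184 failures per 1e9 hours (nearest whole number)

λ = 1.918e-05 /h, FIT = 19184


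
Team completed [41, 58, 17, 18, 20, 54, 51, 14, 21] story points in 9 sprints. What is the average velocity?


Formula: Avg velocity = Total points / Number of sprints
Points: [41, 58, 17, 18, 20, 54, 51, 14, 21]
Sum = 41 + 58 + 17 + 18 + 20 + 54 + 51 + 14 + 21 = 294
Avg velocity = 294 / 9 = 32.67 points/sprint

32.67 points/sprint


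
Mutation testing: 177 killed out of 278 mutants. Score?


Mutation score = killed / total * 100
Mutation score = 177 / 278 * 100
Mutation score = 63.67%

63.67%


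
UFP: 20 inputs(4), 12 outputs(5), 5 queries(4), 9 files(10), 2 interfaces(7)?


UFP = EI*4 + EO*5 + EQ*4 + ILF*10 + EIF*7
UFP = 20*4 + 12*5 + 5*4 + 9*10 + 2*7
UFP = 80 + 60 + 20 + 90 + 14
UFP = 264

264


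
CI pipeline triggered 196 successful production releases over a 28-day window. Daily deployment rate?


Formula: deployments per day = releases / days
= 196 / 28
= 7.0 deploys/day
(equivalently, 49.0 deploys/week)

7.0 deploys/day


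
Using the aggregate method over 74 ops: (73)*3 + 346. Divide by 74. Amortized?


Formula: Amortized cost = Total cost / Operations
Total cost = (73 * 3) + (1 * 346)
Total cost = 219 + 346 = 565
Amortized = 565 / 74 = 7.6351

7.6351


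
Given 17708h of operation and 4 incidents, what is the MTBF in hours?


Formula: MTBF = Total operating time / Number of failures
MTBF = 17708 / 4
MTBF = 4427.0 hours

4427.0 hours


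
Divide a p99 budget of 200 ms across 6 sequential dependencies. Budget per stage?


Formula: per_stage = total_budget / stages
per_stage = 200 / 6
per_stage = 33.33 ms

33.33 ms


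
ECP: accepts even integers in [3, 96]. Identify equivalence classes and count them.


Constraint: even integers in [3, 96]
Class 1: x < 3 — out-of-range invalid
Class 2: x in [3,96] but odd — wrong type invalid
Class 3: x in [3,96] and even — valid
Class 4: x > 96 — out-of-range invalid
Total equivalence classes: 4

4 equivalence classes


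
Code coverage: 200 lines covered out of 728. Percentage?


Coverage = covered / total * 100
Coverage = 200 / 728 * 100
Coverage = 27.47%

27.47%


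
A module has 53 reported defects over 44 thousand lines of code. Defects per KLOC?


Defect density = defects / KLOC
Defect density = 53 / 44
Defect density = 1.205 defects/KLOC

1.205 defects/KLOC


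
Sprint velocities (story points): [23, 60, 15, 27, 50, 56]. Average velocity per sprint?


Formula: Avg velocity = Total points / Number of sprints
Points: [23, 60, 15, 27, 50, 56]
Sum = 23 + 60 + 15 + 27 + 50 + 56 = 231
Avg velocity = 231 / 6 = 38.5 points/sprint

38.5 points/sprint


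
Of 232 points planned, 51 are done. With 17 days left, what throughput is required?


Formula: Required rate = Remaining points / Days left
Remaining = 232 - 51 = 181 points
Required rate = 181 / 17 = 10.65 points/day

10.65 points/day


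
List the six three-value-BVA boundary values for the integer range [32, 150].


Range: [32, 150]
Boundaries: just below min, min, min+1, max-1, max, just above max
Values: [31, 32, 33, 149, 150, 151]

[31, 32, 33, 149, 150, 151]


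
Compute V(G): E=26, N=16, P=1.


Formula: V(G) = E - N + 2P
V(G) = 26 - 16 + 2*1
V(G) = 10 + 2
V(G) = 12

12


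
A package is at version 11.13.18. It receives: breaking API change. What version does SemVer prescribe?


Current: 11.13.18
Change category: 'breaking API change' → major bump
SemVer rule: major bump → increment MAJOR, reset MINOR and PATCH to 0
New: 12.0.0

12.0.0


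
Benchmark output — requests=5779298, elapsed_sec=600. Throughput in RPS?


Formula: throughput = requests / seconds
throughput = 5779298 / 600
throughput = 9632.16 requests/second

9632.16 requests/second


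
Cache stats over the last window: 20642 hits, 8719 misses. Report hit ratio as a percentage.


Formula: hit rate = hits / (hits + misses) * 100
hit rate = 20642 / (20642 + 8719) * 100
hit rate = 20642 / 29361 * 100
hit rate = 70.3%

70.3%


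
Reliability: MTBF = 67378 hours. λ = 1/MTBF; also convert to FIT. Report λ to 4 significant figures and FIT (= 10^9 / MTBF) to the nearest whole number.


Formula: λ = 1 / MTBF; FIT = λ × 1e9 = 1e9 / MTBF
λ = 1 / 67378 ≈ 1.484e-05 failures/hour
FIT = 1e9 / 67378 ≈ 14842 failures per 1e9 hours (nearest whole number)

λ = 1.484e-05 /h, FIT = 14842


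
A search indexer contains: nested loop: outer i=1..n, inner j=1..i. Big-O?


Reasoning: triangle: n(n+1)/2 ~ n^2/2
Complexity: O(n^2)

O(n^2)


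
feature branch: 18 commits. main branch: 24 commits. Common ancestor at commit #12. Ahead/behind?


Common ancestor: commit #12
feature commits after divergence: 18 - 12 = 6
main commits after divergence: 24 - 12 = 12
feature is 6 commits ahead of main
main is 12 commits ahead of feature

feature ahead: 6, main ahead: 12


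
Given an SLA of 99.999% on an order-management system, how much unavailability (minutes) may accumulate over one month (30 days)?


Formula: allowed downtime = period * (100 - SLA) / 100
Period (month (30 days)) = 43200 minutes
Unavailability fraction = (100 - 99.999) / 100
Allowed downtime = 43200 * (100 - 99.999) / 100
Allowed downtime = 0.432 minutes

0.432 minutes


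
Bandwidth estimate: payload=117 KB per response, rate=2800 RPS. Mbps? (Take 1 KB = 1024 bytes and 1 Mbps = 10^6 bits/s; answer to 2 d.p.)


Formula: Mbps = payload_bytes * RPS * 8 / 1e6
Payload per request = 117 KB = 117 * 1024 = 119808 bytes
Total bytes/sec = 119808 * 2800 = 335462400
Total bits/sec = 335462400 * 8 = 2683699200
Mbps = 2683699200 / 1e6 = 2683.7

2683.7 Mbps


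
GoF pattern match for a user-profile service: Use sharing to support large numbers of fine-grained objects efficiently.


This matches the Flyweight pattern

Flyweight


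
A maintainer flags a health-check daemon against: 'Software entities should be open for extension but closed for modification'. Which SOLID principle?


This describes the Open/Closed Principle (OCP)

Open/Closed Principle (OCP)


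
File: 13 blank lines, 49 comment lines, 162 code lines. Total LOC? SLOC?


Total LOC = blank + comment + code
Total LOC = 13 + 49 + 162 = 224
SLOC (source only) = code = 162

Total LOC: 224, SLOC: 162


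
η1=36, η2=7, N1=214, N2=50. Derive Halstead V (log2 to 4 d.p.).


Formula: V = N * log2(η), where N = N1 + N2 and η = η1 + η2
η = 36 + 7 = 43
N = 214 + 50 = 264
log2(43) ≈ 5.4263
V = 264 * 5.4263 = 1432.54

1432.54


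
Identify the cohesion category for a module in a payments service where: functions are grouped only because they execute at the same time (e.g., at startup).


Reasoning: Related by timing only
Type: Temporal cohesion

Temporal cohesion


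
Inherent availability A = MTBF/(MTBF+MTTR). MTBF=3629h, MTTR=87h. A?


Availability = MTBF / (MTBF + MTTR)
Availability = 3629 / (3629 + 87)
Availability = 3629 / 3716
Availability = 97.6588%

97.6588%


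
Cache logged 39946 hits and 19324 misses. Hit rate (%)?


Formula: hit rate = hits / (hits + misses) * 100
hit rate = 39946 / (39946 + 19324) * 100
hit rate = 39946 / 59270 * 100
hit rate = 67.4%

67.4%


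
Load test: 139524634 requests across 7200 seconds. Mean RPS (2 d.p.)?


Formula: throughput = requests / seconds
throughput = 139524634 / 7200
throughput = 19378.42 requests/second

19378.42 requests/second


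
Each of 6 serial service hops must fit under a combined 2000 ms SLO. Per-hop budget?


Formula: per_stage = total_budget / stages
per_stage = 2000 / 6
per_stage = 333.33 ms

333.33 ms


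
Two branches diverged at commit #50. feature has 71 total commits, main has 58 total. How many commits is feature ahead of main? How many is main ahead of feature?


Common ancestor: commit #50
feature commits after divergence: 71 - 50 = 21
main commits after divergence: 58 - 50 = 8
feature is 21 commits ahead of main
main is 8 commits ahead of feature

feature ahead: 21, main ahead: 8


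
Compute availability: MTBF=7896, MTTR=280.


Availability = MTBF / (MTBF + MTTR)
Availability = 7896 / (7896 + 280)
Availability = 7896 / 8176
Availability = 96.5753%

96.5753%


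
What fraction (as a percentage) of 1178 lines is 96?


Coverage = covered / total * 100
Coverage = 96 / 1178 * 100
Coverage = 8.15%

8.15%


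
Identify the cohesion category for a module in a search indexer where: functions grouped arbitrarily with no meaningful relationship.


Reasoning: Worst: random grouping
Type: Coincidental cohesion

Coincidental cohesion


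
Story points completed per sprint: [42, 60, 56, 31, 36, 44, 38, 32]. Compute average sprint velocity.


Formula: Avg velocity = Total points / Number of sprints
Points: [42, 60, 56, 31, 36, 44, 38, 32]
Sum = 42 + 60 + 56 + 31 + 36 + 44 + 38 + 32 = 339
Avg velocity = 339 / 8 = 42.38 points/sprint

42.38 points/sprint


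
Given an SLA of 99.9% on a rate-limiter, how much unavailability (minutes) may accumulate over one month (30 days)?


Formula: allowed downtime = period * (100 - SLA) / 100
Period (month (30 days)) = 43200 minutes
Unavailability fraction = (100 - 99.9) / 100
Allowed downtime = 43200 * (100 - 99.9) / 100
Allowed downtime = 43.2 minutes

43.2 minutes


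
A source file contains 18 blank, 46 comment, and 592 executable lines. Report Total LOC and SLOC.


Total LOC = blank + comment + code
Total LOC = 18 + 46 + 592 = 656
SLOC (source only) = code = 592

Total LOC: 656, SLOC: 592


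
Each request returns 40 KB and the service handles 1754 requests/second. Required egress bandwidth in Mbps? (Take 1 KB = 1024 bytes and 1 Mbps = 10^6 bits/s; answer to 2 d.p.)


Formula: Mbps = payload_bytes * RPS * 8 / 1e6
Payload per request = 40 KB = 40 * 1024 = 40960 bytes
Total bytes/sec = 40960 * 1754 = 71843840
Total bits/sec = 71843840 * 8 = 574750720
Mbps = 574750720 / 1e6 = 574.75

574.75 Mbps


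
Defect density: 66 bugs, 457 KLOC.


Defect density = defects / KLOC
Defect density = 66 / 457
Defect density = 0.144 defects/KLOC

0.144 defects/KLOC


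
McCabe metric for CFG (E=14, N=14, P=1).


Formula: V(G) = E - N + 2P
V(G) = 14 - 14 + 2*1
V(G) = 0 + 2
V(G) = 2

2


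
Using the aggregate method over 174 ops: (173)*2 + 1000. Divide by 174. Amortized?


Formula: Amortized cost = Total cost / Operations
Total cost = (173 * 2) + (1 * 1000)
Total cost = 346 + 1000 = 1346
Amortized = 1346 / 174 = 7.7356

7.7356


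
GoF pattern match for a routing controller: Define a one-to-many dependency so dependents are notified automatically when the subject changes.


This matches the Observer pattern

Observer


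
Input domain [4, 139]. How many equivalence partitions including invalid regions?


Valid range: [4, 139]
Class 1: x < 4 — invalid
Class 2: 4 ≤ x ≤ 139 — valid
Class 3: x > 139 — invalid
Total equivalence classes: 3

3 equivalence classes


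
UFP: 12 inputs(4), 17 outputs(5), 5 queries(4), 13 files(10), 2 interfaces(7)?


UFP = EI*4 + EO*5 + EQ*4 + ILF*10 + EIF*7
UFP = 12*4 + 17*5 + 5*4 + 13*10 + 2*7
UFP = 48 + 85 + 20 + 130 + 14
UFP = 297

297


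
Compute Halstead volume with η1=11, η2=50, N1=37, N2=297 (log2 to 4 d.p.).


Formula: V = N * log2(η), where N = N1 + N2 and η = η1 + η2
η = 11 + 50 = 61
N = 37 + 297 = 334
log2(61) ≈ 5.9307
V = 334 * 5.9307 = 1980.85

1980.85


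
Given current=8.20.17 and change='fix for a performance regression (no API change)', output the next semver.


Current: 8.20.17
Change category: 'fix for a performance regression (no API change)' → patch bump
SemVer rule: patch bump → increment PATCH (MAJOR and MINOR unchanged)
New: 8.20.18

8.20.18


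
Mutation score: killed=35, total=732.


Mutation score = killed / total * 100
Mutation score = 35 / 732 * 100
Mutation score = 4.78%

4.78%


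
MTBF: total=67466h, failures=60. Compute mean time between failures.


Formula: MTBF = Total operating time / Number of failures
MTBF = 67466 / 60
MTBF = 1124.43 hours

1124.43 hours


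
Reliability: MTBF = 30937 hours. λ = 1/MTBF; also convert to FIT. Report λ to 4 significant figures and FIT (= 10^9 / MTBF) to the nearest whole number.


Formula: λ = 1 / MTBF; FIT = λ × 1e9 = 1e9 / MTBF
λ = 1 / 30937 ≈ 3.232e-05 failures/hour
FIT = 1e9 / 30937 ≈ 32324 failures per 1e9 hours (nearest whole number)

λ = 3.232e-05 /h, FIT = 32324


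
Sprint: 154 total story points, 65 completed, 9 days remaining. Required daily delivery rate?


Formula: Required rate = Remaining points / Days left
Remaining = 154 - 65 = 89 points
Required rate = 89 / 9 = 9.89 points/day

9.89 points/day


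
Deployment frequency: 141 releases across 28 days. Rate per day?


Formula: deployments per day = releases / days
= 141 / 28
= 5.036 deploys/day
(equivalently, 35.25 deploys/week)

5.036 deploys/day


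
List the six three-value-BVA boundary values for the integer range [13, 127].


Range: [13, 127]
Boundaries: just below min, min, min+1, max-1, max, just above max
Values: [12, 13, 14, 126, 127, 128]

[12, 13, 14, 126, 127, 128]


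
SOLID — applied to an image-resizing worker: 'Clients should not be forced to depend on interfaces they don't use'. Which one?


This describes the Interface Segregation Principle (ISP)

Interface Segregation Principle (ISP)


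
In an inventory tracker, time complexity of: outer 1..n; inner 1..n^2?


Reasoning: n times n^2
Complexity: O(n^3)

O(n^3)


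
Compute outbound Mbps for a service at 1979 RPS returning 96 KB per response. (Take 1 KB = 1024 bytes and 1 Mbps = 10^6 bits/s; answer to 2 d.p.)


Formula: Mbps = payload_bytes * RPS * 8 / 1e6
Payload per request = 96 KB = 96 * 1024 = 98304 bytes
Total bytes/sec = 98304 * 1979 = 194543616
Total bits/sec = 194543616 * 8 = 1556348928
Mbps = 1556348928 / 1e6 = 1556.35

1556.35 Mbps


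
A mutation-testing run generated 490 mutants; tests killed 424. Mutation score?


Mutation score = killed / total * 100
Mutation score = 424 / 490 * 100
Mutation score = 86.53%

86.53%


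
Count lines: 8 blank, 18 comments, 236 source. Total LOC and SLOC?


Total LOC = blank + comment + code
Total LOC = 8 + 18 + 236 = 262
SLOC (source only) = code = 236

Total LOC: 262, SLOC: 236


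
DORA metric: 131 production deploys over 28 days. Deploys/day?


Formula: deployments per day = releases / days
= 131 / 28
= 4.679 deploys/day
(equivalently, 32.75 deploys/week)

4.679 deploys/day


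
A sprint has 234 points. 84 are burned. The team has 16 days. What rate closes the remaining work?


Formula: Required rate = Remaining points / Days left
Remaining = 234 - 84 = 150 points
Required rate = 150 / 16 = 9.38 points/day

9.38 points/day


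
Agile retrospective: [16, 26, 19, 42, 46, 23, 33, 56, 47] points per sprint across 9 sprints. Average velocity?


Formula: Avg velocity = Total points / Number of sprints
Points: [16, 26, 19, 42, 46, 23, 33, 56, 47]
Sum = 16 + 26 + 19 + 42 + 46 + 23 + 33 + 56 + 47 = 308
Avg velocity = 308 / 9 = 34.22 points/sprint

34.22 points/sprint


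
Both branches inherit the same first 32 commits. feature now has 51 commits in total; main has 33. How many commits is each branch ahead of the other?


Common ancestor: commit #32
feature commits after divergence: 51 - 32 = 19
main commits after divergence: 33 - 32 = 1
feature is 19 commits ahead of main
main is 1 commits ahead of feature

feature ahead: 19, main ahead: 1


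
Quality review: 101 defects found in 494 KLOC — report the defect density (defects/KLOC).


Defect density = defects / KLOC
Defect density = 101 / 494
Defect density = 0.204 defects/KLOC

0.204 defects/KLOC


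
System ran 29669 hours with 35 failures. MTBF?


Formula: MTBF = Total operating time / Number of failures
MTBF = 29669 / 35
MTBF = 847.69 hours

847.69 hours


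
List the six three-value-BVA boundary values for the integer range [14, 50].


Range: [14, 50]
Boundaries: just below min, min, min+1, max-1, max, just above max
Values: [13, 14, 15, 49, 50, 51]

[13, 14, 15, 49, 50, 51]


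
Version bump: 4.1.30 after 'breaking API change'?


Current: 4.1.30
Change category: 'breaking API change' → major bump
SemVer rule: major bump → increment MAJOR, reset MINOR and PATCH to 0
New: 5.0.0

5.0.0


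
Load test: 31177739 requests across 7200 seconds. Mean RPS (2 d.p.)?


Formula: throughput = requests / seconds
throughput = 31177739 / 7200
throughput = 4330.24 requests/second

4330.24 requests/second


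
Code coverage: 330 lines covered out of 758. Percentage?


Coverage = covered / total * 100
Coverage = 330 / 758 * 100
Coverage = 43.54%

43.54%


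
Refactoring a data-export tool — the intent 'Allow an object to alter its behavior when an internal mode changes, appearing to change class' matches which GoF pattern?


This matches the State pattern

State


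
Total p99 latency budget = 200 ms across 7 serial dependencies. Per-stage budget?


Formula: per_stage = total_budget / stages
per_stage = 200 / 7
per_stage = 28.57 ms

28.57 ms


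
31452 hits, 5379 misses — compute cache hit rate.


Formula: hit rate = hits / (hits + misses) * 100
hit rate = 31452 / (31452 + 5379) * 100
hit rate = 31452 / 36831 * 100
hit rate = 85.4%

85.4%


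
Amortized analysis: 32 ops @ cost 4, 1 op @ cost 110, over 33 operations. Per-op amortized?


Formula: Amortized cost = Total cost / Operations
Total cost = (32 * 4) + (1 * 110)
Total cost = 128 + 110 = 238
Amortized = 238 / 33 = 7.2121

7.2121


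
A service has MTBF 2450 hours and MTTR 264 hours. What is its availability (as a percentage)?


Availability = MTBF / (MTBF + MTTR)
Availability = 2450 / (2450 + 264)
Availability = 2450 / 2714
Availability = 90.2727%

90.2727%


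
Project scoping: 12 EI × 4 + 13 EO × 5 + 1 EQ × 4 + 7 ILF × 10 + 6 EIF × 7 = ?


UFP = EI*4 + EO*5 + EQ*4 + ILF*10 + EIF*7
UFP = 12*4 + 13*5 + 1*4 + 7*10 + 6*7
UFP = 48 + 65 + 4 + 70 + 42
UFP = 229

229


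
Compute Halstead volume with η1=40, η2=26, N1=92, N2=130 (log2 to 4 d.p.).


Formula: V = N * log2(η), where N = N1 + N2 and η = η1 + η2
η = 40 + 26 = 66
N = 92 + 130 = 222
log2(66) ≈ 6.0444
V = 222 * 6.0444 = 1341.86

1341.86


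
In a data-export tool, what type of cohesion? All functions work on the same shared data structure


Reasoning: Functions share data
Type: Communicational cohesion

Communicational cohesion


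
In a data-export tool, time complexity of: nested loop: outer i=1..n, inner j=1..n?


Reasoning: n iterations times n iterations
Complexity: O(n^2)

O(n^2)


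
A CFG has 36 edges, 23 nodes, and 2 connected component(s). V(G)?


Formula: V(G) = E - N + 2P
V(G) = 36 - 23 + 2*2
V(G) = 13 + 4
V(G) = 17

17


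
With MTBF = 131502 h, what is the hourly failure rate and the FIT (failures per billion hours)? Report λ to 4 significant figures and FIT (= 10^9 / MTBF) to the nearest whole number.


Formula: λ = 1 / MTBF; FIT = λ × 1e9 = 1e9 / MTBF
λ = 1 / 131502 ≈ 7.604e-06 failures/hour
FIT = 1e9 / 131502 ≈ 7604 failures per 1e9 hours (nearest whole number)

λ = 7.604e-06 /h, FIT = 7604


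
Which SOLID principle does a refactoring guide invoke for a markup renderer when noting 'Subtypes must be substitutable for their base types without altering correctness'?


This describes the Liskov Substitution Principle (LSP)

Liskov Substitution Principle (LSP)


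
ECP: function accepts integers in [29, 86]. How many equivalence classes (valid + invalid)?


Valid range: [29, 86]
Class 1: x < 29 — invalid
Class 2: 29 ≤ x ≤ 86 — valid
Class 3: x > 86 — invalid
Total equivalence classes: 3

3 equivalence classes


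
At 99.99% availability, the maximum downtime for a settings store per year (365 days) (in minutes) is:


Formula: allowed downtime = period * (100 - SLA) / 100
Period (year (365 days)) = 525600 minutes
Unavailability fraction = (100 - 99.99) / 100
Allowed downtime = 525600 * (100 - 99.99) / 100
Allowed downtime = 52.56 minutes

52.56 minutes


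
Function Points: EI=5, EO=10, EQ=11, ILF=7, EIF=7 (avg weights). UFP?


UFP = EI*4 + EO*5 + EQ*4 + ILF*10 + EIF*7
UFP = 5*4 + 10*5 + 11*4 + 7*10 + 7*7
UFP = 20 + 50 + 44 + 70 + 49
UFP = 233

233


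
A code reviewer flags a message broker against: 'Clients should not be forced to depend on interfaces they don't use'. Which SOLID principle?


This describes the Interface Segregation Principle (ISP)

Interface Segregation Principle (ISP)


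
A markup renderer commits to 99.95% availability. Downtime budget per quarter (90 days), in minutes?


Formula: allowed downtime = period * (100 - SLA) / 100
Period (quarter (90 days)) = 129600 minutes
Unavailability fraction = (100 - 99.95) / 100
Allowed downtime = 129600 * (100 - 99.95) / 100
Allowed downtime = 64.8 minutes

64.8 minutes


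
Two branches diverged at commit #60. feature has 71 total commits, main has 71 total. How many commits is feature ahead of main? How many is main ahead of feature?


Common ancestor: commit #60
feature commits after divergence: 71 - 60 = 11
main commits after divergence: 71 - 60 = 11
feature is 11 commits ahead of main
main is 11 commits ahead of feature

feature ahead: 11, main ahead: 11


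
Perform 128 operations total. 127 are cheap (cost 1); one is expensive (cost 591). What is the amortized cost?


Formula: Amortized cost = Total cost / Operations
Total cost = (127 * 1) + (1 * 591)
Total cost = 127 + 591 = 718
Amortized = 718 / 128 = 5.6094

5.6094


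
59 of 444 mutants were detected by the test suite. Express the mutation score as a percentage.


Mutation score = killed / total * 100
Mutation score = 59 / 444 * 100
Mutation score = 13.29%

13.29%


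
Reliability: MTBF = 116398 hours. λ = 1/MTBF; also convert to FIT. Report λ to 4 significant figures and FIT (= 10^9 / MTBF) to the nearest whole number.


Formula: λ = 1 / MTBF; FIT = λ × 1e9 = 1e9 / MTBF
λ = 1 / 116398 ≈ 8.591e-06 failures/hour
FIT = 1e9 / 116398 ≈ 8591 failures per 1e9 hours (nearest whole number)

λ = 8.591e-06 /h, FIT = 8591


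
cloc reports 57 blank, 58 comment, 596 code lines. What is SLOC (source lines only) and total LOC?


Total LOC = blank + comment + code
Total LOC = 57 + 58 + 596 = 711
SLOC (source only) = code = 596

Total LOC: 711, SLOC: 596


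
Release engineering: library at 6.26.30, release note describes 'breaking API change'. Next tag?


Current: 6.26.30
Change category: 'breaking API change' → major bump
SemVer rule: major bump → increment MAJOR, reset MINOR and PATCH to 0
New: 7.0.0

7.0.0


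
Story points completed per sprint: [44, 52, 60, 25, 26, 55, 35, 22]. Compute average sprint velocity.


Formula: Avg velocity = Total points / Number of sprints
Points: [44, 52, 60, 25, 26, 55, 35, 22]
Sum = 44 + 52 + 60 + 25 + 26 + 55 + 35 + 22 = 319
Avg velocity = 319 / 8 = 39.88 points/sprint

39.88 points/sprint


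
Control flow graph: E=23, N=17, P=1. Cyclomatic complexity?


Formula: V(G) = E - N + 2P
V(G) = 23 - 17 + 2*1
V(G) = 6 + 2
V(G) = 8

8


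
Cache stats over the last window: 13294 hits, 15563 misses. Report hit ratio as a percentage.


Formula: hit rate = hits / (hits + misses) * 100
hit rate = 13294 / (13294 + 15563) * 100
hit rate = 13294 / 28857 * 100
hit rate = 46.07%

46.07%


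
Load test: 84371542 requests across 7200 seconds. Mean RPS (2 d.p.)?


Formula: throughput = requests / seconds
throughput = 84371542 / 7200
throughput = 11718.27 requests/second

11718.27 requests/second


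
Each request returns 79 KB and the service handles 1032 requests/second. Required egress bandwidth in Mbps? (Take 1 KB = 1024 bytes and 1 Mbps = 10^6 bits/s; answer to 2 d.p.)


Formula: Mbps = payload_bytes * RPS * 8 / 1e6
Payload per request = 79 KB = 79 * 1024 = 80896 bytes
Total bytes/sec = 80896 * 1032 = 83484672
Total bits/sec = 83484672 * 8 = 667877376
Mbps = 667877376 / 1e6 = 667.88

667.88 Mbps


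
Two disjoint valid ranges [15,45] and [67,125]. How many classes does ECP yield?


Valid ranges: [15,45] and [67,125]
Class 1: x < 15 — invalid
Class 2: 15 ≤ x ≤ 45 — valid
Class 3: 45 < x < 67 — invalid (gap between ranges)
Class 4: 67 ≤ x ≤ 125 — valid
Class 5: x > 125 — invalid
Total equivalence classes: 5

5 equivalence classes


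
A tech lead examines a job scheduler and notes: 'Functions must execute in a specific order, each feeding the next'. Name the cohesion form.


Reasoning: Output of one is input to next
Type: Sequential cohesion

Sequential cohesion


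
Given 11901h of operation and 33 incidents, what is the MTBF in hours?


Formula: MTBF = Total operating time / Number of failures
MTBF = 11901 / 33
MTBF = 360.64 hours

360.64 hours


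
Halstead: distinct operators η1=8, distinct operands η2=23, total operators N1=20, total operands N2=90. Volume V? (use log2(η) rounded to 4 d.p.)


Formula: V = N * log2(η), where N = N1 + N2 and η = η1 + η2
η = 8 + 23 = 31
N = 20 + 90 = 110
log2(31) ≈ 4.9542
V = 110 * 4.9542 = 544.96

544.96


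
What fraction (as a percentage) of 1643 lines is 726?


Coverage = covered / total * 100
Coverage = 726 / 1643 * 100
Coverage = 44.19%

44.19%


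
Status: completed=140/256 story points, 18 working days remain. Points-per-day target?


Formula: Required rate = Remaining points / Days left
Remaining = 256 - 140 = 116 points
Required rate = 116 / 18 = 6.44 points/day

6.44 points/day


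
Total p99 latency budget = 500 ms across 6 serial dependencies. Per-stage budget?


Formula: per_stage = total_budget / stages
per_stage = 500 / 6
per_stage = 83.33 ms

83.33 ms


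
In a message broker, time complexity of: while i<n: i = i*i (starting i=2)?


Reasoning: squaring drives double-exponential growth; iterations ~ log log n
Complexity: O(log log n)

O(log log n)


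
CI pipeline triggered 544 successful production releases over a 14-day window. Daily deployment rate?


Formula: deployments per day = releases / days
= 544 / 14
= 38.857 deploys/day
(equivalently, 272.0 deploys/week)

38.857 deploys/day


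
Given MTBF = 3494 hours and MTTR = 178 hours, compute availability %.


Availability = MTBF / (MTBF + MTTR)
Availability = 3494 / (3494 + 178)
Availability = 3494 / 3672
Availability = 95.1525%

95.1525%


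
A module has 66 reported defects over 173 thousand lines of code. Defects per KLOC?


Defect density = defects / KLOC
Defect density = 66 / 173
Defect density = 0.382 defects/KLOC

0.382 defects/KLOC


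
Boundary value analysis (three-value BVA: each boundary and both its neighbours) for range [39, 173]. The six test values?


Range: [39, 173]
Boundaries: just below min, min, min+1, max-1, max, just above max
Values: [38, 39, 40, 172, 173, 174]

[38, 39, 40, 172, 173, 174]


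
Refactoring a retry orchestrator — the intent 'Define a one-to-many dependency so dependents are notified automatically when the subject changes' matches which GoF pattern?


This matches the Observer pattern

Observer


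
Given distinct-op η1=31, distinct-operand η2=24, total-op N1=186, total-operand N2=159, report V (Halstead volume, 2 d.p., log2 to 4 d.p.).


Formula: V = N * log2(η), where N = N1 + N2 and η = η1 + η2
η = 31 + 24 = 55
N = 186 + 159 = 345
log2(55) ≈ 5.7814
V = 345 * 5.7814 = 1994.58

1994.58


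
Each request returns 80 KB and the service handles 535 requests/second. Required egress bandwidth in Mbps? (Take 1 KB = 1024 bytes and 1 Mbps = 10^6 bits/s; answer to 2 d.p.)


Formula: Mbps = payload_bytes * RPS * 8 / 1e6
Payload per request = 80 KB = 80 * 1024 = 81920 bytes
Total bytes/sec = 81920 * 535 = 43827200
Total bits/sec = 43827200 * 8 = 350617600
Mbps = 350617600 / 1e6 = 350.62

350.62 Mbps


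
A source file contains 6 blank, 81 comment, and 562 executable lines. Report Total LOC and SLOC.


Total LOC = blank + comment + code
Total LOC = 6 + 81 + 562 = 649
SLOC (source only) = code = 562

Total LOC: 649, SLOC: 562


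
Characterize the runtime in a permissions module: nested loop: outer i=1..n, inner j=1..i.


Reasoning: triangle: n(n+1)/2 ~ n^2/2
Complexity: O(n^2)

O(n^2)


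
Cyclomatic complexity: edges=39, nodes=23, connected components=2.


Formula: V(G) = E - N + 2P
V(G) = 39 - 23 + 2*2
V(G) = 16 + 4
V(G) = 20

20


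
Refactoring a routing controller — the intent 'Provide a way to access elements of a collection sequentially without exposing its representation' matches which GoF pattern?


This matches the Iterator pattern

Iterator


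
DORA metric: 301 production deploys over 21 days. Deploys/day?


Formula: deployments per day = releases / days
= 301 / 21
= 14.333 deploys/day
(equivalently, 100.33 deploys/week)

14.333 deploys/day


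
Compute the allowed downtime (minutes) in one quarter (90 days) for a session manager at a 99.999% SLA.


Formula: allowed downtime = period * (100 - SLA) / 100
Period (quarter (90 days)) = 129600 minutes
Unavailability fraction = (100 - 99.999) / 100
Allowed downtime = 129600 * (100 - 99.999) / 100
Allowed downtime = 1.296 minutes

1.296 minutes


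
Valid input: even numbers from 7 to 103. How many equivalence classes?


Constraint: even integers in [7, 103]
Class 1: x < 7 — out-of-range invalid
Class 2: x in [7,103] but odd — wrong type invalid
Class 3: x in [7,103] and even — valid
Class 4: x > 103 — out-of-range invalid
Total equivalence classes: 4

4 equivalence classes


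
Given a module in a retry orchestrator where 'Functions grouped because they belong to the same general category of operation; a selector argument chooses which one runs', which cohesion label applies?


Reasoning: Grouped by category of activity, not by data or sequence
Type: Logical cohesion

Logical cohesion


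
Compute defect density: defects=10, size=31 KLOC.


Defect density = defects / KLOC
Defect density = 10 / 31
Defect density = 0.323 defects/KLOC

0.323 defects/KLOC


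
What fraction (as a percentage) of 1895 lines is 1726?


Coverage = covered / total * 100
Coverage = 1726 / 1895 * 100
Coverage = 91.08%

91.08%


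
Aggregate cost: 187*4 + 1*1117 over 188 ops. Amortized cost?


Formula: Amortized cost = Total cost / Operations
Total cost = (187 * 4) + (1 * 1117)
Total cost = 748 + 1117 = 1865
Amortized = 1865 / 188 = 9.9202

9.9202


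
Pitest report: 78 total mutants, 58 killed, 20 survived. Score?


Mutation score = killed / total * 100
Mutation score = 58 / 78 * 100
Mutation score = 74.36%

74.36%


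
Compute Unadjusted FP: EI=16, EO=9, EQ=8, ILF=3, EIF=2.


UFP = EI*4 + EO*5 + EQ*4 + ILF*10 + EIF*7
UFP = 16*4 + 9*5 + 8*4 + 3*10 + 2*7
UFP = 64 + 45 + 32 + 30 + 14
UFP = 185

185


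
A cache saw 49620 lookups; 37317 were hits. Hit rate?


Formula: hit rate = hits / (hits + misses) * 100
hit rate = 37317 / (37317 + 12303) * 100
hit rate = 37317 / 49620 * 100
hit rate = 75.21%

75.21%


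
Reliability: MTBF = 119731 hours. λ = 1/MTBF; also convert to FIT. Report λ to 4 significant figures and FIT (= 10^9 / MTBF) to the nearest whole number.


Formula: λ = 1 / MTBF; FIT = λ × 1e9 = 1e9 / MTBF
λ = 1 / 119731 ≈ 8.352e-06 failures/hour
FIT = 1e9 / 119731 ≈ 8352 failures per 1e9 hours (nearest whole number)

λ = 8.352e-06 /h, FIT = 8352


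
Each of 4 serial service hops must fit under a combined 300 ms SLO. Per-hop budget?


Formula: per_stage = total_budget / stages
per_stage = 300 / 4
per_stage = 75.0 ms

75.0 ms


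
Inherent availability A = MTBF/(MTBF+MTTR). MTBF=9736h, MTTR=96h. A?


Availability = MTBF / (MTBF + MTTR)
Availability = 9736 / (9736 + 96)
Availability = 9736 / 9832
Availability = 99.0236%

99.0236%


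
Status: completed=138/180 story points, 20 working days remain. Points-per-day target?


Formula: Required rate = Remaining points / Days left
Remaining = 180 - 138 = 42 points
Required rate = 42 / 20 = 2.1 points/day

2.1 points/day


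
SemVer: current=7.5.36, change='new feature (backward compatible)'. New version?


Current: 7.5.36
Change category: 'new feature (backward compatible)' → minor bump
SemVer rule: minor bump → increment MINOR, reset PATCH to 0 (MAJOR unchanged)
New: 7.6.0

7.6.0


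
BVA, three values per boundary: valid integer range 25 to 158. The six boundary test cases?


Range: [25, 158]
Boundaries: just below min, min, min+1, max-1, max, just above max
Values: [24, 25, 26, 157, 158, 159]

[24, 25, 26, 157, 158, 159]


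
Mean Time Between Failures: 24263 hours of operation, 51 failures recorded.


Formula: MTBF = Total operating time / Number of failures
MTBF = 24263 / 51
MTBF = 475.75 hours

475.75 hours


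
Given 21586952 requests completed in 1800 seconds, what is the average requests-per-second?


Formula: throughput = requests / seconds
throughput = 21586952 / 1800
throughput = 11992.75 requests/second

11992.75 requests/second


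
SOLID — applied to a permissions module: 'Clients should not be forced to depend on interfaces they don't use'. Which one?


This describes the Interface Segregation Principle (ISP)

Interface Segregation Principle (ISP)


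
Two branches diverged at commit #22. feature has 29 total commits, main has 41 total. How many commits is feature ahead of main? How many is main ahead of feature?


Common ancestor: commit #22
feature commits after divergence: 29 - 22 = 7
main commits after divergence: 41 - 22 = 19
feature is 7 commits ahead of main
main is 19 commits ahead of feature

feature ahead: 7, main ahead: 19
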